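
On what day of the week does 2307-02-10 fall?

Doomsday rule: the anchor day for the 2300s is Wednesday. For year 07: 7÷12 = 0 r 7, and 7÷4 = 1, so 0+7+1 = 8.
Wednesday + 8 ≡ Thursday — that's 2307's doomsday.
In February the doomsday date is Feb 28 (2307 is not a leap year).
Feb 10 is 18 days before Feb 28; 18 mod 7 = 4, so Thursday − 4 = Sunday.

Sunday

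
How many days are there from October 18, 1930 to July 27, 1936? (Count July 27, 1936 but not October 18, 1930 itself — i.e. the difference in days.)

Oct 18, 1930 → Oct 18, 1931: 365 days.
Oct 18, 1931 → Oct 18, 1932: 366 days (Feb 29, 1932 is in that span).
Oct 18, 1932 → Oct 18, 1933: 365 days.
Oct 18, 1933 → Oct 18, 1934: 365 days.
Oct 18, 1934 → Oct 18, 1935: 365 days.
Oct 18, 1935 → Nov 18, 1935: 31 days (October has 31).
Nov 18, 1935 → Dec 18, 1935: 30 days (November has 30).
Dec 18, 1935 → Jan 18, 1936: 31 days (December has 31).
Jan 18, 1936 → Feb 18, 1936: 31 days (January has 31).
Feb 18, 1936 → Mar 18, 1936: 29 days (February has 29).
Mar 18, 1936 → Apr 18, 1936: 31 days (March has 31).
Apr 18, 1936 → May 18, 1936: 30 days (April has 30).
May 18, 1936 → Jun 18, 1936: 31 days (May has 31).
Jun 18, 1936 → Jul 18, 1936: 30 days (June has 30).
Jul 18, 1936 → Jul 27, 1936: 9 days.
Total: 2109 days.

2109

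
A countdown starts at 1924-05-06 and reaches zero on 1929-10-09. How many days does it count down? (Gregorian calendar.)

May 6, 1924 → May 6, 1925: 365 days.
May 6, 1925 → May 6, 1926: 365 days.
May 6, 1926 → May 6, 1927: 365 days.
May 6, 1927 → May 6, 1928: 366 days (Feb 29, 1928 is in that span).
May 6, 1928 → May 6, 1929: 365 days.
May 6, 1929 → Jun 6, 1929: 31 days (May has 31).
Jun 6, 1929 → Jul 6, 1929: 30 days (June has 30).
Jul 6, 1929 → Aug 6, 1929: 31 days (July has 31).
Aug 6, 1929 → Sep 6, 1929: 31 days (August has 31).
Sep 6, 1929 → Oct 6, 1929: 30 days (September has 30).
Oct 6, 1929 → Oct 9, 1929: 3 days.
Total: 1982 days.

1982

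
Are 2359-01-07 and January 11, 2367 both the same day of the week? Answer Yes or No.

Yes

From Jan 7, 2359 to Jan 11, 2367 is 2926 days.
2926 mod 7 = 0, so they are the same weekday.
(Jan 7, 2359 is a Wednesday; Jan 11, 2367 is a Wednesday.)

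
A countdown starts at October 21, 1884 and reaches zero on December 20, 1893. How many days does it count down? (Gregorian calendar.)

3347

Oct 21, 1884 → Oct 21, 1885: 365 days.
Oct 21, 1885 → Oct 21, 1886: 365 days.
Oct 21, 1886 → Oct 21, 1887: 365 days.
Oct 21, 1887 → Oct 21, 1888: 366 days (Feb 29, 1888 is in that span).
Oct 21, 1888 → Oct 21, 1889: 365 days.
Oct 21, 1889 → Oct 21, 1890: 365 days.
Oct 21, 1890 → Oct 21, 1891: 365 days.
Oct 21, 1891 → Oct 21, 1892: 366 days (Feb 29, 1892 is in that span).
Oct 21, 1892 → Oct 21, 1893: 365 days.
Oct 21, 1893 → Nov 21, 1893: 31 days (October has 31).
Nov 21, 1893 → Dec 20, 1893: 29 days.
Total: 3347 days.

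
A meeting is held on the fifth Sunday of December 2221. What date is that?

December 1, 2221 is a Saturday.
The first Sunday is therefore December 2 (1 days later).
The fifth Sunday is 2 + 4×7 = December 30.

December 30, 2221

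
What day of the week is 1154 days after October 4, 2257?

Saturday

First find the weekday of Oct 4, 2257. Doomsday rule: the anchor day for the 2200s is Friday. For year 57: 57÷12 = 4 r 9, and 9÷4 = 2, so 4+9+2 = 15.
Friday + 15 ≡ Saturday — that's 2257's doomsday.
In October the doomsday date is Oct 10.
Oct 4 is 6 days before Oct 10; 6 mod 7 = 6, so Saturday − 6 = Sunday.
1154 mod 7 = 6, so 1154 days after a Sunday is Sunday + 6 = Saturday.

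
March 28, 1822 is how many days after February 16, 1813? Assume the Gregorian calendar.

Feb 16, 1813 → Feb 16, 1814: 365 days.
Feb 16, 1814 → Feb 16, 1815: 365 days.
Feb 16, 1815 → Feb 16, 1816: 365 days.
Feb 16, 1816 → Feb 16, 1817: 366 days (Feb 29, 1816 is in that span).
Feb 16, 1817 → Feb 16, 1818: 365 days.
Feb 16, 1818 → Feb 16, 1819: 365 days.
Feb 16, 1819 → Feb 16, 1820: 365 days.
Feb 16, 1820 → Feb 16, 1821: 366 days (Feb 29, 1820 is in that span).
Feb 16, 1821 → Feb 16, 1822: 365 days.
Feb 16, 1822 → Mar 16, 1822: 28 days (February has 28).
Mar 16, 1822 → Mar 28, 1822: 12 days.
Total: 3327 days.

3327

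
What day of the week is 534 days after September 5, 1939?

Thursday

Sep 5, 1939 is a Tuesday.
534 mod 7 = 2, so 534 days after a Tuesday is Tuesday + 2 = Thursday.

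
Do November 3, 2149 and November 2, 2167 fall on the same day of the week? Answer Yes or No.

From Nov 3, 2149 to Nov 2, 2167 is 6573 days.
6573 mod 7 = 0, so they are the same weekday.
(Nov 3, 2149 is a Monday; Nov 2, 2167 is a Monday.)

Yes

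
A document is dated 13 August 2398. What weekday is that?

Thursday

Doomsday rule: the anchor day for the 2300s is Wednesday. For year 98: 98÷12 = 8 r 2, and 2÷4 = 0, so 8+2+0 = 10.
Wednesday + 10 ≡ Saturday — that's 2398's doomsday.
In August the doomsday date is Aug 8.
Aug 13 is 5 days after Aug 8; 5 mod 7 = 5, so Saturday + 5 = Thursday.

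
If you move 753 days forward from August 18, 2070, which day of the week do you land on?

Friday

First find the weekday of Aug 18, 2070. Doomsday rule: the anchor day for the 2000s is Tuesday. For year 70: 70÷12 = 5 r 10, and 10÷4 = 2, so 5+10+2 = 17.
Tuesday + 17 ≡ Friday — that's 2070's doomsday.
In August the doomsday date is Aug 8.
Aug 18 is 10 days after Aug 8; 10 mod 7 = 3, so Friday + 3 = Monday.
753 mod 7 = 4, so 753 days after a Monday is Monday + 4 = Friday.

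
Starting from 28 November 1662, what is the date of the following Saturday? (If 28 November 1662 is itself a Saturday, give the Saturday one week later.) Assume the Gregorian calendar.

December 2, 1662

Nov 28, 1662 is a Tuesday.
From Tuesday to the next Saturday is 4 days.
Nov 28, 1662 + 4 = Dec 2, 1662.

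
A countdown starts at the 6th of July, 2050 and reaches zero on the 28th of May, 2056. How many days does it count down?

Jul 6, 2050 → Jul 6, 2051: 365 days.
Jul 6, 2051 → Jul 6, 2052: 366 days (Feb 29, 2052 is in that span).
Jul 6, 2052 → Jul 6, 2053: 365 days.
Jul 6, 2053 → Jul 6, 2054: 365 days.
Jul 6, 2054 → Jul 6, 2055: 365 days.
Jul 6, 2055 → Aug 6, 2055: 31 days (July has 31).
Aug 6, 2055 → Sep 6, 2055: 31 days (August has 31).
Sep 6, 2055 → Oct 6, 2055: 30 days (September has 30).
Oct 6, 2055 → Nov 6, 2055: 31 days (October has 31).
Nov 6, 2055 → Dec 6, 2055: 30 days (November has 30).
Dec 6, 2055 → Jan 6, 2056: 31 days (December has 31).
Jan 6, 2056 → Feb 6, 2056: 31 days (January has 31).
Feb 6, 2056 → Mar 6, 2056: 29 days (February has 29).
Mar 6, 2056 → Apr 6, 2056: 31 days (March has 31).
Apr 6, 2056 → May 6, 2056: 30 days (April has 30).
May 6, 2056 → May 28, 2056: 22 days.
Total: 2153 days.

2153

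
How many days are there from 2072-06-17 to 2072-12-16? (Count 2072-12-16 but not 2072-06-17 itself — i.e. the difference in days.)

182

Jun 17, 2072 → Jul 17, 2072: 30 days (June has 30).
Jul 17, 2072 → Aug 17, 2072: 31 days (July has 31).
Aug 17, 2072 → Sep 17, 2072: 31 days (August has 31).
Sep 17, 2072 → Oct 17, 2072: 30 days (September has 30).
Oct 17, 2072 → Nov 17, 2072: 31 days (October has 31).
Nov 17, 2072 → Dec 16, 2072: 29 days.
Total: 182 days.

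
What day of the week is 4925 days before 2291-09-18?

Sep 18, 2291 is a Friday.
4925 mod 7 = 4, so 4925 days before a Friday is Friday − 4 = Monday.

Monday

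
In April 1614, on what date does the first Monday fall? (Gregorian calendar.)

April 1, 1614 is a Tuesday.
The first Monday is therefore April 7 (6 days later).

April 7, 1614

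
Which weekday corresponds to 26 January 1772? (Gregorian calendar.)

Sunday

Doomsday rule: the anchor day for the 1700s is Sunday. For year 72: 72÷12 = 6 r 0, and 0÷4 = 0, so 6+0+0 = 6.
Sunday + 6 ≡ Saturday — that's 1772's doomsday.
In January the doomsday date is Jan 4 (1772 is a leap year (divisible by 4)).
Jan 26 is 22 days after Jan 4; 22 mod 7 = 1, so Saturday + 1 = Sunday.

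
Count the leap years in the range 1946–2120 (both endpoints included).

Multiples of 4 in [1946,2120]: 44.
Of those, multiples of 100: 2 (not leap unless ÷400).
Multiples of 400: 1.
Leap years = 44 − 2 + 1 = 43.

43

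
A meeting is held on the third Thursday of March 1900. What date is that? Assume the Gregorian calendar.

March 15, 1900

March 1, 1900 is a Thursday.
The first Thursday is therefore March 1 (same day).
The third Thursday is 1 + 2×7 = March 15.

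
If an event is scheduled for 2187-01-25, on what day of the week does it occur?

Thursday

Doomsday rule: the anchor day for the 2100s is Sunday. For year 87: 87÷12 = 7 r 3, and 3÷4 = 0, so 7+3+0 = 10.
Sunday + 10 ≡ Wednesday — that's 2187's doomsday.
In January the doomsday date is Jan 3 (2187 is not a leap year).
Jan 25 is 22 days after Jan 3; 22 mod 7 = 1, so Wednesday + 1 = Thursday.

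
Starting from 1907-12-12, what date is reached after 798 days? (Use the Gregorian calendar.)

February 17, 1910

+366 (one year; includes Feb 29, 1908) → Dec 12, 1908 (432 left).
+365 (one year) → Dec 12, 1909 (67 left).
Dec has 31 days: +20 → Jan 1, 1910 (47 left).
Jan has 31 days: +31 → Feb 1, 1910 (16 left).
+16 → Feb 17, 1910.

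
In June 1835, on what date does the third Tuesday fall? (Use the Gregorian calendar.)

June 1, 1835 is a Monday.
The first Tuesday is therefore June 2 (1 days later).
The third Tuesday is 2 + 2×7 = June 16.

June 16, 1835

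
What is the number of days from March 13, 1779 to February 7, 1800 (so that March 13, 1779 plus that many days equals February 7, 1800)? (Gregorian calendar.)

7636

Mar 13, 1779 → Mar 13, 1780: 366 days (Feb 29, 1780 is in that span).
Mar 13, 1780 → Mar 13, 1781: 365 days.
Mar 13, 1781 → Mar 13, 1782: 365 days.
Mar 13, 1782 → Mar 13, 1783: 365 days.
Mar 13, 1783 → Mar 13, 1784: 366 days (Feb 29, 1784 is in that span).
Mar 13, 1784 → Mar 13, 1785: 365 days.
Mar 13, 1785 → Mar 13, 1786: 365 days.
Mar 13, 1786 → Mar 13, 1787: 365 days.
Mar 13, 1787 → Mar 13, 1788: 366 days (Feb 29, 1788 is in that span).
Mar 13, 1788 → Mar 13, 1789: 365 days.
Mar 13, 1789 → Mar 13, 1790: 365 days.
Mar 13, 1790 → Mar 13, 1791: 365 days.
Mar 13, 1791 → Mar 13, 1792: 366 days (Feb 29, 1792 is in that span).
Mar 13, 1792 → Mar 13, 1793: 365 days.
Mar 13, 1793 → Mar 13, 1794: 365 days.
Mar 13, 1794 → Mar 13, 1795: 365 days.
Mar 13, 1795 → Mar 13, 1796: 366 days (Feb 29, 1796 is in that span).
Mar 13, 1796 → Mar 13, 1797: 365 days.
Mar 13, 1797 → Mar 13, 1798: 365 days.
Mar 13, 1798 → Mar 13, 1799: 365 days.
Mar 13, 1799 → Apr 13, 1799: 31 days (March has 31).
Apr 13, 1799 → May 13, 1799: 30 days (April has 30).
May 13, 1799 → Jun 13, 1799: 31 days (May has 31).
Jun 13, 1799 → Jul 13, 1799: 30 days (June has 30).
Jul 13, 1799 → Aug 13, 1799: 31 days (July has 31).
Aug 13, 1799 → Sep 13, 1799: 31 days (August has 31).
Sep 13, 1799 → Oct 13, 1799: 30 days (September has 30).
Oct 13, 1799 → Nov 13, 1799: 31 days (October has 31).
Nov 13, 1799 → Dec 13, 1799: 30 days (November has 30).
Dec 13, 1799 → Jan 13, 1800: 31 days (December has 31).
Jan 13, 1800 → Feb 7, 1800: 25 days.
Total: 7636 days.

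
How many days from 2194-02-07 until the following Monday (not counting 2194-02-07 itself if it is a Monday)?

3

Feb 7, 2194 is a Friday.
From Friday to the next Monday is 3 days.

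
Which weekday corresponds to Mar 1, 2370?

Sunday

Doomsday rule: the anchor day for the 2300s is Wednesday. For year 70: 70÷12 = 5 r 10, and 10÷4 = 2, so 5+10+2 = 17.
Wednesday + 17 ≡ Saturday — that's 2370's doomsday.
In March the doomsday date is Mar 14.
Mar 1 is 13 days before Mar 14; 13 mod 7 = 6, so Saturday − 6 = Sunday.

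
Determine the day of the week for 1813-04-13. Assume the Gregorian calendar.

Tuesday

January 1, 1813 is a Friday.
Jan 1, 1813 → Feb 1, 1813: 31 days (January has 31).
Feb 1, 1813 → Mar 1, 1813: 28 days (February has 28).
Mar 1, 1813 → Apr 1, 1813: 31 days (March has 31).
Apr 1, 1813 → Apr 13, 1813: 12 days.
Total: 102 days.
102 mod 7 = 4, so Friday + 4 = Tuesday.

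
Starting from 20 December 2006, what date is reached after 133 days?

May 2, 2007

Dec has 31 days: +12 → Jan 1, 2007 (121 left).
Jan has 31 days: +31 → Feb 1, 2007 (90 left).
Feb has 28 days: +28 → Mar 1, 2007 (62 left).
Mar has 31 days: +31 → Apr 1, 2007 (31 left).
Apr has 30 days: +30 → May 1, 2007 (1 left).
+1 → May 2, 2007.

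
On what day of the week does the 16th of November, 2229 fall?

Monday

Doomsday rule: the anchor day for the 2200s is Friday. For year 29: 29÷12 = 2 r 5, and 5÷4 = 1, so 2+5+1 = 8.
Friday + 8 ≡ Saturday — that's 2229's doomsday.
In November the doomsday date is Nov 7.
Nov 16 is 9 days after Nov 7; 9 mod 7 = 2, so Saturday + 2 = Monday.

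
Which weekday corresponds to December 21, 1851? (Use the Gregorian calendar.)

Sunday

Doomsday rule: the anchor day for the 1800s is Friday. For year 51: 51÷12 = 4 r 3, and 3÷4 = 0, so 4+3+0 = 7.
Friday + 7 ≡ Friday — that's 1851's doomsday.
In December the doomsday date is Dec 12.
Dec 21 is 9 days after Dec 12; 9 mod 7 = 2, so Friday + 2 = Sunday.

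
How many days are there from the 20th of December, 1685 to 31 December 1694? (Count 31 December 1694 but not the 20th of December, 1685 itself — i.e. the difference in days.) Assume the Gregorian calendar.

3298

Dec 20, 1685 → Dec 20, 1686: 365 days.
Dec 20, 1686 → Dec 20, 1687: 365 days.
Dec 20, 1687 → Dec 20, 1688: 366 days (Feb 29, 1688 is in that span).
Dec 20, 1688 → Dec 20, 1689: 365 days.
Dec 20, 1689 → Dec 20, 1690: 365 days.
Dec 20, 1690 → Dec 20, 1691: 365 days.
Dec 20, 1691 → Dec 20, 1692: 366 days (Feb 29, 1692 is in that span).
Dec 20, 1692 → Dec 20, 1693: 365 days.
Dec 20, 1693 → Jan 20, 1694: 31 days (December has 31).
Jan 20, 1694 → Feb 20, 1694: 31 days (January has 31).
Feb 20, 1694 → Mar 20, 1694: 28 days (February has 28).
Mar 20, 1694 → Apr 20, 1694: 31 days (March has 31).
Apr 20, 1694 → May 20, 1694: 30 days (April has 30).
May 20, 1694 → Jun 20, 1694: 31 days (May has 31).
Jun 20, 1694 → Jul 20, 1694: 30 days (June has 30).
Jul 20, 1694 → Aug 20, 1694: 31 days (July has 31).
Aug 20, 1694 → Sep 20, 1694: 31 days (August has 31).
Sep 20, 1694 → Oct 20, 1694: 30 days (September has 30).
Oct 20, 1694 → Nov 20, 1694: 31 days (October has 31).
Nov 20, 1694 → Dec 20, 1694: 30 days (November has 30).
Dec 20, 1694 → Dec 31, 1694: 11 days.
Total: 3298 days.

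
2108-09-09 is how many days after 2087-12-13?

7575

Dec 13, 2087 → Dec 13, 2088: 366 days (Feb 29, 2088 is in that span).
Dec 13, 2088 → Dec 13, 2089: 365 days.
Dec 13, 2089 → Dec 13, 2090: 365 days.
Dec 13, 2090 → Dec 13, 2091: 365 days.
Dec 13, 2091 → Dec 13, 2092: 366 days (Feb 29, 2092 is in that span).
Dec 13, 2092 → Dec 13, 2093: 365 days.
Dec 13, 2093 → Dec 13, 2094: 365 days.
Dec 13, 2094 → Dec 13, 2095: 365 days.
Dec 13, 2095 → Dec 13, 2096: 366 days (Feb 29, 2096 is in that span).
Dec 13, 2096 → Dec 13, 2097: 365 days.
Dec 13, 2097 → Dec 13, 2098: 365 days.
Dec 13, 2098 → Dec 13, 2099: 365 days.
Dec 13, 2099 → Dec 13, 2100: 365 days.
Dec 13, 2100 → Dec 13, 2101: 365 days.
Dec 13, 2101 → Dec 13, 2102: 365 days.
Dec 13, 2102 → Dec 13, 2103: 365 days.
Dec 13, 2103 → Dec 13, 2104: 366 days (Feb 29, 2104 is in that span).
Dec 13, 2104 → Dec 13, 2105: 365 days.
Dec 13, 2105 → Dec 13, 2106: 365 days.
Dec 13, 2106 → Dec 13, 2107: 365 days.
Dec 13, 2107 → Jan 13, 2108: 31 days (December has 31).
Jan 13, 2108 → Feb 13, 2108: 31 days (January has 31).
Feb 13, 2108 → Mar 13, 2108: 29 days (February has 29).
Mar 13, 2108 → Apr 13, 2108: 31 days (March has 31).
Apr 13, 2108 → May 13, 2108: 30 days (April has 30).
May 13, 2108 → Jun 13, 2108: 31 days (May has 31).
Jun 13, 2108 → Jul 13, 2108: 30 days (June has 30).
Jul 13, 2108 → Aug 13, 2108: 31 days (July has 31).
Aug 13, 2108 → Sep 9, 2108: 27 days.
Total: 7575 days.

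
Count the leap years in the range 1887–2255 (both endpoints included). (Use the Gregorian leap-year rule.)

Multiples of 4 in [1887,2255]: 92.
Of those, multiples of 100: 4 (not leap unless ÷400).
Multiples of 400: 1.
Leap years = 92 − 4 + 1 = 89.

89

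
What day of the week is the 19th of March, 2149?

Doomsday rule: the anchor day for the 2100s is Sunday. For year 49: 49÷12 = 4 r 1, and 1÷4 = 0, so 4+1+0 = 5.
Sunday + 5 ≡ Friday — that's 2149's doomsday.
In March the doomsday date is Mar 14.
Mar 19 is 5 days after Mar 14; 5 mod 7 = 5, so Friday + 5 = Wednesday.

Wednesday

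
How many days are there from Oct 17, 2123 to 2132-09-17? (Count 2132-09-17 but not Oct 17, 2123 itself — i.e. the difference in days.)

Oct 17, 2123 → Oct 17, 2124: 366 days (Feb 29, 2124 is in that span).
Oct 17, 2124 → Oct 17, 2125: 365 days.
Oct 17, 2125 → Oct 17, 2126: 365 days.
Oct 17, 2126 → Oct 17, 2127: 365 days.
Oct 17, 2127 → Oct 17, 2128: 366 days (Feb 29, 2128 is in that span).
Oct 17, 2128 → Oct 17, 2129: 365 days.
Oct 17, 2129 → Oct 17, 2130: 365 days.
Oct 17, 2130 → Oct 17, 2131: 365 days.
Oct 17, 2131 → Nov 17, 2131: 31 days (October has 31).
Nov 17, 2131 → Dec 17, 2131: 30 days (November has 30).
Dec 17, 2131 → Jan 17, 2132: 31 days (December has 31).
Jan 17, 2132 → Feb 17, 2132: 31 days (January has 31).
Feb 17, 2132 → Mar 17, 2132: 29 days (February has 29).
Mar 17, 2132 → Apr 17, 2132: 31 days (March has 31).
Apr 17, 2132 → May 17, 2132: 30 days (April has 30).
May 17, 2132 → Jun 17, 2132: 31 days (May has 31).
Jun 17, 2132 → Jul 17, 2132: 30 days (June has 30).
Jul 17, 2132 → Aug 17, 2132: 31 days (July has 31).
Aug 17, 2132 → Sep 17, 2132: 31 days.
Total: 3258 days.

3258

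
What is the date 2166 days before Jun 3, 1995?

June 28, 1989

−365 (one year) → Jun 3, 1994 (1801 left).
−365 (one year) → Jun 3, 1993 (1436 left).
−365 (one year) → Jun 3, 1992 (1071 left).
−366 (one year; includes Feb 29, 1992) → Jun 3, 1991 (705 left).
−365 (one year) → Jun 3, 1990 (340 left).
−3 → May 31, 1990 (end of May, 31 days; 337 left).
−31 → Apr 30, 1990 (end of Apr, 30 days; 306 left).
−30 → Mar 31, 1990 (end of Mar, 31 days; 276 left).
−31 → Feb 28, 1990 (end of Feb, 28 days; 245 left).
−28 → Jan 31, 1990 (end of Jan, 31 days; 217 left).
−31 → Dec 31, 1989 (end of Dec, 31 days; 186 left).
−31 → Nov 30, 1989 (end of Nov, 30 days; 155 left).
−30 → Oct 31, 1989 (end of Oct, 31 days; 125 left).
−31 → Sep 30, 1989 (end of Sep, 30 days; 94 left).
−30 → Aug 31, 1989 (end of Aug, 31 days; 64 left).
−31 → Jul 31, 1989 (end of Jul, 31 days; 33 left).
−31 → Jun 30, 1989 (end of Jun, 30 days; 2 left).
−2 → Jun 28, 1989.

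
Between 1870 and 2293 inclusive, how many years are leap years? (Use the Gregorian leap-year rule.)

103

Multiples of 4 in [1870,2293]: 106.
Of those, multiples of 100: 4 (not leap unless ÷400).
Multiples of 400: 1.
Leap years = 106 − 4 + 1 = 103.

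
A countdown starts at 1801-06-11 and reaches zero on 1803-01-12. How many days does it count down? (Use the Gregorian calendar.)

Jun 11, 1801 → Jun 11, 1802: 365 days.
Jun 11, 1802 → Jul 11, 1802: 30 days (June has 30).
Jul 11, 1802 → Aug 11, 1802: 31 days (July has 31).
Aug 11, 1802 → Sep 11, 1802: 31 days (August has 31).
Sep 11, 1802 → Oct 11, 1802: 30 days (September has 30).
Oct 11, 1802 → Nov 11, 1802: 31 days (October has 31).
Nov 11, 1802 → Dec 11, 1802: 30 days (November has 30).
Dec 11, 1802 → Jan 11, 1803: 31 days (December has 31).
Jan 11, 1803 → Jan 12, 1803: 1 days.
Total: 580 days.

580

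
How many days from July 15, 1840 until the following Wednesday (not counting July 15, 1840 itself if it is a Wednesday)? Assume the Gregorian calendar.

Jul 15, 1840 is a Wednesday.
From Wednesday to the next Wednesday is 7 days.

7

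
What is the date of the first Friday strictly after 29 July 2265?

Jul 29, 2265 is a Saturday.
From Saturday to the next Friday is 6 days.
Jul 29, 2265 + 6 = Aug 4, 2265.

August 4, 2265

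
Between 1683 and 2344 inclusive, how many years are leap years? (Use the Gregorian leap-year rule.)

160

Multiples of 4 in [1683,2344]: 166.
Of those, multiples of 100: 7 (not leap unless ÷400).
Multiples of 400: 1.
Leap years = 166 − 7 + 1 = 160.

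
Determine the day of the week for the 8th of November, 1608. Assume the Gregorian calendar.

Doomsday rule: the anchor day for the 1600s is Tuesday. For year 08: 8÷12 = 0 r 8, and 8÷4 = 2, so 0+8+2 = 10.
Tuesday + 10 ≡ Friday — that's 1608's doomsday.
In November the doomsday date is Nov 7.
Nov 8 is 1 day after Nov 7; 1 mod 7 = 1, so Friday + 1 = Saturday.

Saturday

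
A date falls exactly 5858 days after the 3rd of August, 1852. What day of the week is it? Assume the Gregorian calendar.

First find the weekday of Aug 3, 1852. Doomsday rule: the anchor day for the 1800s is Friday. For year 52: 52÷12 = 4 r 4, and 4÷4 = 1, so 4+4+1 = 9.
Friday + 9 ≡ Sunday — that's 1852's doomsday.
In August the doomsday date is Aug 8.
Aug 3 is 5 days before Aug 8; 5 mod 7 = 5, so Sunday − 5 = Tuesday.
5858 mod 7 = 6, so 5858 days after a Tuesday is Tuesday + 6 = Monday.

Monday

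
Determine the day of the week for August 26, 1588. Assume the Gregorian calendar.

Doomsday rule: the anchor day for the 1500s is Wednesday. For year 88: 88÷12 = 7 r 4, and 4÷4 = 1, so 7+4+1 = 12.
Wednesday + 12 ≡ Monday — that's 1588's doomsday.
In August the doomsday date is Aug 8.
Aug 26 is 18 days after Aug 8; 18 mod 7 = 4, so Monday + 4 = Friday.

Friday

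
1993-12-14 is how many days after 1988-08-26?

1936

Aug 26, 1988 → Aug 26, 1989: 365 days.
Aug 26, 1989 → Aug 26, 1990: 365 days.
Aug 26, 1990 → Aug 26, 1991: 365 days.
Aug 26, 1991 → Aug 26, 1992: 366 days (Feb 29, 1992 is in that span).
Aug 26, 1992 → Aug 26, 1993: 365 days.
Aug 26, 1993 → Sep 26, 1993: 31 days (August has 31).
Sep 26, 1993 → Oct 26, 1993: 30 days (September has 30).
Oct 26, 1993 → Nov 26, 1993: 31 days (October has 31).
Nov 26, 1993 → Dec 14, 1993: 18 days.
Total: 1936 days.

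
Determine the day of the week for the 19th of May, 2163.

Thursday

January 1, 2163 is a Saturday.
Jan 1, 2163 → Feb 1, 2163: 31 days (January has 31).
Feb 1, 2163 → Mar 1, 2163: 28 days (February has 28).
Mar 1, 2163 → Apr 1, 2163: 31 days (March has 31).
Apr 1, 2163 → May 1, 2163: 30 days (April has 30).
May 1, 2163 → May 19, 2163: 18 days.
Total: 138 days.
138 mod 7 = 5, so Saturday + 5 = Thursday.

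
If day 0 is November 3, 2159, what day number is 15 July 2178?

6829

Nov 3, 2159 → Nov 3, 2160: 366 days (Feb 29, 2160 is in that span).
Nov 3, 2160 → Nov 3, 2161: 365 days.
Nov 3, 2161 → Nov 3, 2162: 365 days.
Nov 3, 2162 → Nov 3, 2163: 365 days.
Nov 3, 2163 → Nov 3, 2164: 366 days (Feb 29, 2164 is in that span).
Nov 3, 2164 → Nov 3, 2165: 365 days.
Nov 3, 2165 → Nov 3, 2166: 365 days.
Nov 3, 2166 → Nov 3, 2167: 365 days.
Nov 3, 2167 → Nov 3, 2168: 366 days (Feb 29, 2168 is in that span).
Nov 3, 2168 → Nov 3, 2169: 365 days.
Nov 3, 2169 → Nov 3, 2170: 365 days.
Nov 3, 2170 → Nov 3, 2171: 365 days.
Nov 3, 2171 → Nov 3, 2172: 366 days (Feb 29, 2172 is in that span).
Nov 3, 2172 → Nov 3, 2173: 365 days.
Nov 3, 2173 → Nov 3, 2174: 365 days.
Nov 3, 2174 → Nov 3, 2175: 365 days.
Nov 3, 2175 → Nov 3, 2176: 366 days (Feb 29, 2176 is in that span).
Nov 3, 2176 → Nov 3, 2177: 365 days.
Nov 3, 2177 → Dec 3, 2177: 30 days (November has 30).
Dec 3, 2177 → Jan 3, 2178: 31 days (December has 31).
Jan 3, 2178 → Feb 3, 2178: 31 days (January has 31).
Feb 3, 2178 → Mar 3, 2178: 28 days (February has 28).
Mar 3, 2178 → Apr 3, 2178: 31 days (March has 31).
Apr 3, 2178 → May 3, 2178: 30 days (April has 30).
May 3, 2178 → Jun 3, 2178: 31 days (May has 31).
Jun 3, 2178 → Jul 3, 2178: 30 days (June has 30).
Jul 3, 2178 → Jul 15, 2178: 12 days.
Total: 6829 days.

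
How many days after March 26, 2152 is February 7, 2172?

Mar 26, 2152 → Mar 26, 2153: 365 days.
Mar 26, 2153 → Mar 26, 2154: 365 days.
Mar 26, 2154 → Mar 26, 2155: 365 days.
Mar 26, 2155 → Mar 26, 2156: 366 days (Feb 29, 2156 is in that span).
Mar 26, 2156 → Mar 26, 2157: 365 days.
Mar 26, 2157 → Mar 26, 2158: 365 days.
Mar 26, 2158 → Mar 26, 2159: 365 days.
Mar 26, 2159 → Mar 26, 2160: 366 days (Feb 29, 2160 is in that span).
Mar 26, 2160 → Mar 26, 2161: 365 days.
Mar 26, 2161 → Mar 26, 2162: 365 days.
Mar 26, 2162 → Mar 26, 2163: 365 days.
Mar 26, 2163 → Mar 26, 2164: 366 days (Feb 29, 2164 is in that span).
Mar 26, 2164 → Mar 26, 2165: 365 days.
Mar 26, 2165 → Mar 26, 2166: 365 days.
Mar 26, 2166 → Mar 26, 2167: 365 days.
Mar 26, 2167 → Mar 26, 2168: 366 days (Feb 29, 2168 is in that span).
Mar 26, 2168 → Mar 26, 2169: 365 days.
Mar 26, 2169 → Mar 26, 2170: 365 days.
Mar 26, 2170 → Mar 26, 2171: 365 days.
Mar 26, 2171 → Apr 26, 2171: 31 days (March has 31).
Apr 26, 2171 → May 26, 2171: 30 days (April has 30).
May 26, 2171 → Jun 26, 2171: 31 days (May has 31).
Jun 26, 2171 → Jul 26, 2171: 30 days (June has 30).
Jul 26, 2171 → Aug 26, 2171: 31 days (July has 31).
Aug 26, 2171 → Sep 26, 2171: 31 days (August has 31).
Sep 26, 2171 → Oct 26, 2171: 30 days (September has 30).
Oct 26, 2171 → Nov 26, 2171: 31 days (October has 31).
Nov 26, 2171 → Dec 26, 2171: 30 days (November has 30).
Dec 26, 2171 → Jan 26, 2172: 31 days (December has 31).
Jan 26, 2172 → Feb 7, 2172: 12 days.
Total: 7257 days.

7257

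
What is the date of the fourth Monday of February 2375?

February 24, 2375

February 1, 2375 is a Saturday.
The first Monday is therefore February 3 (2 days later).
The fourth Monday is 3 + 3×7 = February 24.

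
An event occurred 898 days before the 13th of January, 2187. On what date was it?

−365 (one year) → Jan 13, 2186 (533 left).
−365 (one year) → Jan 13, 2185 (168 left).
−13 → Dec 31, 2184 (end of Dec, 31 days; 155 left).
−31 → Nov 30, 2184 (end of Nov, 30 days; 124 left).
−30 → Oct 31, 2184 (end of Oct, 31 days; 94 left).
−31 → Sep 30, 2184 (end of Sep, 30 days; 63 left).
−30 → Aug 31, 2184 (end of Aug, 31 days; 33 left).
−31 → Jul 31, 2184 (end of Jul, 31 days; 2 left).
−2 → Jul 29, 2184.

July 29, 2184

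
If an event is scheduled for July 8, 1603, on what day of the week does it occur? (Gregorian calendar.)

Doomsday rule: the anchor day for the 1600s is Tuesday. For year 03: 3÷12 = 0 r 3, and 3÷4 = 0, so 0+3+0 = 3.
Tuesday + 3 ≡ Friday — that's 1603's doomsday.
In July the doomsday date is Jul 11.
Jul 8 is 3 days before Jul 11; 3 mod 7 = 3, so Friday − 3 = Tuesday.

Tuesday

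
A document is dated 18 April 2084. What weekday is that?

Tuesday

Doomsday rule: the anchor day for the 2000s is Tuesday. For year 84: 84÷12 = 7 r 0, and 0÷4 = 0, so 7+0+0 = 7.
Tuesday + 7 ≡ Tuesday — that's 2084's doomsday.
In April the doomsday date is Apr 4.
Apr 18 is 14 days after Apr 4; 14 mod 7 = 0, so Tuesday + 0 = Tuesday.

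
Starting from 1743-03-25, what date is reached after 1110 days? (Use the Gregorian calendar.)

+366 (one year; includes Feb 29, 1744) → Mar 25, 1744 (744 left).
+365 (one year) → Mar 25, 1745 (379 left).
Mar has 31 days: +7 → Apr 1, 1745 (372 left).
Apr has 30 days: +30 → May 1, 1745 (342 left).
May has 31 days: +31 → Jun 1, 1745 (311 left).
Jun has 30 days: +30 → Jul 1, 1745 (281 left).
Jul has 31 days: +31 → Aug 1, 1745 (250 left).
Aug has 31 days: +31 → Sep 1, 1745 (219 left).
Sep has 30 days: +30 → Oct 1, 1745 (189 left).
Oct has 31 days: +31 → Nov 1, 1745 (158 left).
Nov has 30 days: +30 → Dec 1, 1745 (128 left).
Dec has 31 days: +31 → Jan 1, 1746 (97 left).
Jan has 31 days: +31 → Feb 1, 1746 (66 left).
Feb has 28 days: +28 → Mar 1, 1746 (38 left).
Mar has 31 days: +31 → Apr 1, 1746 (7 left).
+7 → Apr 8, 1746.

April 8, 1746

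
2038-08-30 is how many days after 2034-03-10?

Mar 10, 2034 → Mar 10, 2035: 365 days.
Mar 10, 2035 → Mar 10, 2036: 366 days (Feb 29, 2036 is in that span).
Mar 10, 2036 → Mar 10, 2037: 365 days.
Mar 10, 2037 → Mar 10, 2038: 365 days.
Mar 10, 2038 → Apr 10, 2038: 31 days (March has 31).
Apr 10, 2038 → May 10, 2038: 30 days (April has 30).
May 10, 2038 → Jun 10, 2038: 31 days (May has 31).
Jun 10, 2038 → Jul 10, 2038: 30 days (June has 30).
Jul 10, 2038 → Aug 10, 2038: 31 days (July has 31).
Aug 10, 2038 → Aug 30, 2038: 20 days.
Total: 1634 days.

1634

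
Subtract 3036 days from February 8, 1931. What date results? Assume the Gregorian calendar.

October 17, 1922

−365 (one year) → Feb 8, 1930 (2671 left).
−365 (one year) → Feb 8, 1929 (2306 left).
−366 (one year; includes Feb 29, 1928) → Feb 8, 1928 (1940 left).
−365 (one year) → Feb 8, 1927 (1575 left).
−365 (one year) → Feb 8, 1926 (1210 left).
−365 (one year) → Feb 8, 1925 (845 left).
−366 (one year; includes Feb 29, 1924) → Feb 8, 1924 (479 left).
−365 (one year) → Feb 8, 1923 (114 left).
−8 → Jan 31, 1923 (end of Jan, 31 days; 106 left).
−31 → Dec 31, 1922 (end of Dec, 31 days; 75 left).
−31 → Nov 30, 1922 (end of Nov, 30 days; 44 left).
−30 → Oct 31, 1922 (end of Oct, 31 days; 14 left).
−14 → Oct 17, 1922.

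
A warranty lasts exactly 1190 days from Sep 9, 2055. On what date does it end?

December 12, 2058

+366 (one year; includes Feb 29, 2056) → Sep 9, 2056 (824 left).
+365 (one year) → Sep 9, 2057 (459 left).
+365 (one year) → Sep 9, 2058 (94 left).
Sep has 30 days: +22 → Oct 1, 2058 (72 left).
Oct has 31 days: +31 → Nov 1, 2058 (41 left).
Nov has 30 days: +30 → Dec 1, 2058 (11 left).
+11 → Dec 12, 2058.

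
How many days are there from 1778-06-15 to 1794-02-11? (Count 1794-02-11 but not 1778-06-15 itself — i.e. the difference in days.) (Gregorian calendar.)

5720

Jun 15, 1778 → Jun 15, 1779: 365 days.
Jun 15, 1779 → Jun 15, 1780: 366 days (Feb 29, 1780 is in that span).
Jun 15, 1780 → Jun 15, 1781: 365 days.
Jun 15, 1781 → Jun 15, 1782: 365 days.
Jun 15, 1782 → Jun 15, 1783: 365 days.
Jun 15, 1783 → Jun 15, 1784: 366 days (Feb 29, 1784 is in that span).
Jun 15, 1784 → Jun 15, 1785: 365 days.
Jun 15, 1785 → Jun 15, 1786: 365 days.
Jun 15, 1786 → Jun 15, 1787: 365 days.
Jun 15, 1787 → Jun 15, 1788: 366 days (Feb 29, 1788 is in that span).
Jun 15, 1788 → Jun 15, 1789: 365 days.
Jun 15, 1789 → Jun 15, 1790: 365 days.
Jun 15, 1790 → Jun 15, 1791: 365 days.
Jun 15, 1791 → Jun 15, 1792: 366 days (Feb 29, 1792 is in that span).
Jun 15, 1792 → Jun 15, 1793: 365 days.
Jun 15, 1793 → Jul 15, 1793: 30 days (June has 30).
Jul 15, 1793 → Aug 15, 1793: 31 days (July has 31).
Aug 15, 1793 → Sep 15, 1793: 31 days (August has 31).
Sep 15, 1793 → Oct 15, 1793: 30 days (September has 30).
Oct 15, 1793 → Nov 15, 1793: 31 days (October has 31).
Nov 15, 1793 → Dec 15, 1793: 30 days (November has 30).
Dec 15, 1793 → Jan 15, 1794: 31 days (December has 31).
Jan 15, 1794 → Feb 11, 1794: 27 days.
Total: 5720 days.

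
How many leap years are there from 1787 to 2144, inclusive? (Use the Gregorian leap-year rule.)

Multiples of 4 in [1787,2144]: 90.
Of those, multiples of 100: 4 (not leap unless ÷400).
Multiples of 400: 1.
Leap years = 90 − 4 + 1 = 87.

87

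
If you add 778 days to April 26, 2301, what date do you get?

+365 (one year) → Apr 26, 2302 (413 left).
+365 (one year) → Apr 26, 2303 (48 left).
Apr has 30 days: +5 → May 1, 2303 (43 left).
May has 31 days: +31 → Jun 1, 2303 (12 left).
+12 → Jun 13, 2303.

June 13, 2303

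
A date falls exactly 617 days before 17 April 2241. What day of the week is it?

Friday

Apr 17, 2241 is a Saturday.
617 mod 7 = 1, so 617 days before a Saturday is Saturday − 1 = Friday.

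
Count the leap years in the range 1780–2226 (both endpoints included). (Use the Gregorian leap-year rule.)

108

Multiples of 4 in [1780,2226]: 112.
Of those, multiples of 100: 5 (not leap unless ÷400).
Multiples of 400: 1.
Leap years = 112 − 5 + 1 = 108.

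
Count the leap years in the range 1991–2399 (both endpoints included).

Multiples of 4 in [1991,2399]: 102.
Of those, multiples of 100: 4 (not leap unless ÷400).
Multiples of 400: 1.
Leap years = 102 − 4 + 1 = 99.

99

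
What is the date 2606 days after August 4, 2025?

+365 (one year) → Aug 4, 2026 (2241 left).
+365 (one year) → Aug 4, 2027 (1876 left).
+366 (one year; includes Feb 29, 2028) → Aug 4, 2028 (1510 left).
+365 (one year) → Aug 4, 2029 (1145 left).
+365 (one year) → Aug 4, 2030 (780 left).
+365 (one year) → Aug 4, 2031 (415 left).
+366 (one year; includes Feb 29, 2032) → Aug 4, 2032 (49 left).
Aug has 31 days: +28 → Sep 1, 2032 (21 left).
+21 → Sep 22, 2032.

September 22, 2032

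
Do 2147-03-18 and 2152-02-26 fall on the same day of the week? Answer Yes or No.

Yes

From Mar 18, 2147 to Feb 26, 2152 is 1806 days.
1806 mod 7 = 0, so they are the same weekday.
(Mar 18, 2147 is a Saturday; Feb 26, 2152 is a Saturday.)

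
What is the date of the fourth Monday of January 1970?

January 1, 1970 is a Thursday.
The first Monday is therefore January 5 (4 days later).
The fourth Monday is 5 + 3×7 = January 26.

January 26, 1970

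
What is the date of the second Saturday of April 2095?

April 9, 2095

April 1, 2095 is a Friday.
The first Saturday is therefore April 2 (1 days later).
The second Saturday is 2 + 1×7 = April 9.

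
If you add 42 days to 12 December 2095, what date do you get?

January 23, 2096

Dec has 31 days: +20 → Jan 1, 2096 (22 left).
+22 → Jan 23, 2096.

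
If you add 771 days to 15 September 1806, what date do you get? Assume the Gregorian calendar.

October 25, 1808

+365 (one year) → Sep 15, 1807 (406 left).
+366 (one year; includes Feb 29, 1808) → Sep 15, 1808 (40 left).
Sep has 30 days: +16 → Oct 1, 1808 (24 left).
+24 → Oct 25, 1808.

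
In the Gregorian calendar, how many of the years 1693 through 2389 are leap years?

168

Multiples of 4 in [1693,2389]: 174.
Of those, multiples of 100: 7 (not leap unless ÷400).
Multiples of 400: 1.
Leap years = 174 − 7 + 1 = 168.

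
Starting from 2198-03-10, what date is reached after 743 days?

+365 (one year) → Mar 10, 2199 (378 left).
Mar has 31 days: +22 → Apr 1, 2199 (356 left).
Apr has 30 days: +30 → May 1, 2199 (326 left).
May has 31 days: +31 → Jun 1, 2199 (295 left).
Jun has 30 days: +30 → Jul 1, 2199 (265 left).
Jul has 31 days: +31 → Aug 1, 2199 (234 left).
Aug has 31 days: +31 → Sep 1, 2199 (203 left).
Sep has 30 days: +30 → Oct 1, 2199 (173 left).
Oct has 31 days: +31 → Nov 1, 2199 (142 left).
Nov has 30 days: +30 → Dec 1, 2199 (112 left).
Dec has 31 days: +31 → Jan 1, 2200 (81 left).
Jan has 31 days: +31 → Feb 1, 2200 (50 left).
Feb has 28 days: +28 → Mar 1, 2200 (22 left).
+22 → Mar 23, 2200.

March 23, 2200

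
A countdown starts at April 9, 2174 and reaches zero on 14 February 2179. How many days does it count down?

Apr 9, 2174 → Apr 9, 2175: 365 days.
Apr 9, 2175 → Apr 9, 2176: 366 days (Feb 29, 2176 is in that span).
Apr 9, 2176 → Apr 9, 2177: 365 days.
Apr 9, 2177 → Apr 9, 2178: 365 days.
Apr 9, 2178 → May 9, 2178: 30 days (April has 30).
May 9, 2178 → Jun 9, 2178: 31 days (May has 31).
Jun 9, 2178 → Jul 9, 2178: 30 days (June has 30).
Jul 9, 2178 → Aug 9, 2178: 31 days (July has 31).
Aug 9, 2178 → Sep 9, 2178: 31 days (August has 31).
Sep 9, 2178 → Oct 9, 2178: 30 days (September has 30).
Oct 9, 2178 → Nov 9, 2178: 31 days (October has 31).
Nov 9, 2178 → Dec 9, 2178: 30 days (November has 30).
Dec 9, 2178 → Jan 9, 2179: 31 days (December has 31).
Jan 9, 2179 → Feb 9, 2179: 31 days (January has 31).
Feb 9, 2179 → Feb 14, 2179: 5 days.
Total: 1772 days.

1772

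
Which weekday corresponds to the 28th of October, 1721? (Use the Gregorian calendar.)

Doomsday rule: the anchor day for the 1700s is Sunday. For year 21: 21÷12 = 1 r 9, and 9÷4 = 2, so 1+9+2 = 12.
Sunday + 12 ≡ Friday — that's 1721's doomsday.
In October the doomsday date is Oct 10.
Oct 28 is 18 days after Oct 10; 18 mod 7 = 4, so Friday + 4 = Tuesday.

Tuesday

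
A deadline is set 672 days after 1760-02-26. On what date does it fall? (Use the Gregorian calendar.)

+366 (one year; includes Feb 29, 1760) → Feb 26, 1761 (306 left).
Feb has 28 days: +3 → Mar 1, 1761 (303 left).
Mar has 31 days: +31 → Apr 1, 1761 (272 left).
Apr has 30 days: +30 → May 1, 1761 (242 left).
May has 31 days: +31 → Jun 1, 1761 (211 left).
Jun has 30 days: +30 → Jul 1, 1761 (181 left).
Jul has 31 days: +31 → Aug 1, 1761 (150 left).
Aug has 31 days: +31 → Sep 1, 1761 (119 left).
Sep has 30 days: +30 → Oct 1, 1761 (89 left).
Oct has 31 days: +31 → Nov 1, 1761 (58 left).
Nov has 30 days: +30 → Dec 1, 1761 (28 left).
+28 → Dec 29, 1761.

December 29, 1761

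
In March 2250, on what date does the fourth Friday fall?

March 1, 2250 is a Friday.
The first Friday is therefore March 1 (same day).
The fourth Friday is 1 + 3×7 = March 22.

March 22, 2250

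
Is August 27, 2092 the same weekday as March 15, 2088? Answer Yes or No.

No

From Mar 15, 2088 to Aug 27, 2092 is 1626 days.
1626 mod 7 = 2, so they are different weekdays.
(Mar 15, 2088 is a Monday; Aug 27, 2092 is a Wednesday.)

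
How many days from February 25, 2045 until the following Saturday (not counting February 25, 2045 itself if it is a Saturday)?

Feb 25, 2045 is a Saturday.
From Saturday to the next Saturday is 7 days.

7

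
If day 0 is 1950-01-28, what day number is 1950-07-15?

Jan 28, 1950 → Feb 28, 1950: 31 days (January has 31).
Feb 28, 1950 → Mar 28, 1950: 28 days (February has 28).
Mar 28, 1950 → Apr 28, 1950: 31 days (March has 31).
Apr 28, 1950 → May 28, 1950: 30 days (April has 30).
May 28, 1950 → Jun 28, 1950: 31 days (May has 31).
Jun 28, 1950 → Jul 15, 1950: 17 days.
Total: 168 days.

168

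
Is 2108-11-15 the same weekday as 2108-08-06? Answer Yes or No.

No

From Aug 6, 2108 to Nov 15, 2108 is 101 days.
101 mod 7 = 3, so they are different weekdays.
(Aug 6, 2108 is a Monday; Nov 15, 2108 is a Thursday.)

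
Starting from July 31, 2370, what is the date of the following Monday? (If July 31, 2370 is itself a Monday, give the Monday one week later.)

Jul 31, 2370 is a Friday.
From Friday to the next Monday is 3 days.
Jul 31, 2370 + 3 = Aug 3, 2370.

August 3, 2370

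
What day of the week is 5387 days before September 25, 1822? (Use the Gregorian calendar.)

Saturday

First find the weekday of Sep 25, 1822. Doomsday rule: the anchor day for the 1800s is Friday. For year 22: 22÷12 = 1 r 10, and 10÷4 = 2, so 1+10+2 = 13.
Friday + 13 ≡ Thursday — that's 1822's doomsday.
In September the doomsday date is Sep 5.
Sep 25 is 20 days after Sep 5; 20 mod 7 = 6, so Thursday + 6 = Wednesday.
5387 mod 7 = 4, so 5387 days before a Wednesday is Wednesday − 4 = Saturday.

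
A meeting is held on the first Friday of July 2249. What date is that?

July 6, 2249

July 1, 2249 is a Sunday.
The first Friday is therefore July 6 (5 days later).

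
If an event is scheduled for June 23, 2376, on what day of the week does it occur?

Wednesday

Doomsday rule: the anchor day for the 2300s is Wednesday. For year 76: 76÷12 = 6 r 4, and 4÷4 = 1, so 6+4+1 = 11.
Wednesday + 11 ≡ Sunday — that's 2376's doomsday.
In June the doomsday date is Jun 6.
Jun 23 is 17 days after Jun 6; 17 mod 7 = 3, so Sunday + 3 = Wednesday.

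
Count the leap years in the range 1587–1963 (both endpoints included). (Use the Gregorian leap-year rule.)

Multiples of 4 in [1587,1963]: 94.
Of those, multiples of 100: 4 (not leap unless ÷400).
Multiples of 400: 1.
Leap years = 94 − 4 + 1 = 91.

91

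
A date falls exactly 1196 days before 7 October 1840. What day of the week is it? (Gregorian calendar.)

Thursday

First find the weekday of Oct 7, 1840. Doomsday rule: the anchor day for the 1800s is Friday. For year 40: 40÷12 = 3 r 4, and 4÷4 = 1, so 3+4+1 = 8.
Friday + 8 ≡ Saturday — that's 1840's doomsday.
In October the doomsday date is Oct 10.
Oct 7 is 3 days before Oct 10; 3 mod 7 = 3, so Saturday − 3 = Wednesday.
1196 mod 7 = 6, so 1196 days before a Wednesday is Wednesday − 6 = Thursday.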